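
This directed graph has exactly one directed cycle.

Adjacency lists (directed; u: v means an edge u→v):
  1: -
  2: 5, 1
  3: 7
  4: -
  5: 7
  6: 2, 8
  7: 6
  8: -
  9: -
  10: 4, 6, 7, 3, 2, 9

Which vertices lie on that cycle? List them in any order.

2, 5, 6, 7

DFS with gray/black marking from 6:
6 gray
  2 gray
    5 gray
      7 gray
        7→6: 6 is gray → back edge
Back edge closes the cycle 6 → 2 → 5 → 7 → 6; its vertices are {2, 5, 6, 7}.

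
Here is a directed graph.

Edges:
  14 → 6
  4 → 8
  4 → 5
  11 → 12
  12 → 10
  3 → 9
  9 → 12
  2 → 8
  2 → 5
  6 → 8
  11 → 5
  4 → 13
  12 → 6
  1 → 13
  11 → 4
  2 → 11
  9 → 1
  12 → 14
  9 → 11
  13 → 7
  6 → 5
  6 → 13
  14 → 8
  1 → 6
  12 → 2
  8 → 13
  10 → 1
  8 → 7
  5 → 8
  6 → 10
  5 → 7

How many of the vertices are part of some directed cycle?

6

A vertex is on a directed cycle iff it belongs to a strongly connected component of size ≥ 2 (or has a self-loop).
The vertices on cycles are {1, 2, 6, 10, 11, 12} — 6 in total.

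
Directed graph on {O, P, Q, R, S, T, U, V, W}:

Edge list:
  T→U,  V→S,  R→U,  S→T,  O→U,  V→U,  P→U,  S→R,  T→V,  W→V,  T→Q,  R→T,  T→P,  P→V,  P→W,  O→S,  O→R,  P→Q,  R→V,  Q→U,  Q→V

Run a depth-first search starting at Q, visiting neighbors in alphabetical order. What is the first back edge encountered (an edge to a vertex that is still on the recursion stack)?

P->Q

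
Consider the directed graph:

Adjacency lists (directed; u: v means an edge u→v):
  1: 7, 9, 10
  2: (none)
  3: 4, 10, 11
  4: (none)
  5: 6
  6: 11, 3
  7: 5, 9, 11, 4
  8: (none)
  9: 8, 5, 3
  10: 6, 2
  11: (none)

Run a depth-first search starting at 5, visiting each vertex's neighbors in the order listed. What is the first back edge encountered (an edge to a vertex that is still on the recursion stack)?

10->6

DFS from 5 (visiting each vertex's neighbors in the order listed); mark gray on enter, black on exit:
5 gray
  6 gray
    11 gray
    11 black
    3 gray
      4 gray
      4 black
      10 gray
        10→6: 6 is gray → back edge
First back edge: 10 → 6.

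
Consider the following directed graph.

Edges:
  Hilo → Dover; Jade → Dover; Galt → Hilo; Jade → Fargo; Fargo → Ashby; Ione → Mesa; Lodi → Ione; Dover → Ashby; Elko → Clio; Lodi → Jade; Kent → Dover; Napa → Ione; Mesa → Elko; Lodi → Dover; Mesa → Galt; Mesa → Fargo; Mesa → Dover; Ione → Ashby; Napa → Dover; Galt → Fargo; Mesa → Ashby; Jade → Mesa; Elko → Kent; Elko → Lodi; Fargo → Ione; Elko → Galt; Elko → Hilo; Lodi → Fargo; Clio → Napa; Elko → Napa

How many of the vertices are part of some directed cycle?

9

A vertex is on a directed cycle iff it belongs to a strongly connected component of size ≥ 2 (or has a self-loop).
The vertices on cycles are {Clio, Elko, Galt, Ione, Jade, Lodi, Mesa, Napa, Fargo} — 9 in total.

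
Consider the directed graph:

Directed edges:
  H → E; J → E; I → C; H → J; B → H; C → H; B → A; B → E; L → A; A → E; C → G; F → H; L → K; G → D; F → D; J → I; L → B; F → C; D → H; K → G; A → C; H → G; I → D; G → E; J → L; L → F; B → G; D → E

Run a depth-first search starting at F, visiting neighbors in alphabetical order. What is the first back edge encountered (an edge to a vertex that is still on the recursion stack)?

DFS from F (visiting neighbors in alphabetical order); mark gray on enter, black on exit:
F gray
  C gray
    G gray
      D gray
        E gray
        E black
        H gray
          H→E: E black — skip
          H→G: G is gray → back edge
First back edge: H → G.

H→G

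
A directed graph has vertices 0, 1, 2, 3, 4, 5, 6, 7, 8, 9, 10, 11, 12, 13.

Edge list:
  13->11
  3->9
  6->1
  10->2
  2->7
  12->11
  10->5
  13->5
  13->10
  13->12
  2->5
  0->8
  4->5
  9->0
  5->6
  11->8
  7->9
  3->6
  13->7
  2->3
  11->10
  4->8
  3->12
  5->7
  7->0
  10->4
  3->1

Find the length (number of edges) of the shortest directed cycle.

For each vertex v, BFS finds the shortest path from v back to v.
The shortest such closed walk is 10 → 2 → 3 → 12 → 11 → 10, length 5.

5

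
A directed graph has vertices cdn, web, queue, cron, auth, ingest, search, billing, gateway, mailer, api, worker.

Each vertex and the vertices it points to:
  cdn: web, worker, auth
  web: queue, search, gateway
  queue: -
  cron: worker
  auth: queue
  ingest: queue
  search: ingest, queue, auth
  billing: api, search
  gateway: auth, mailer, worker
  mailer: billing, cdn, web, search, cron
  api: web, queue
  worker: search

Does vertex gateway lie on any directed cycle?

Yes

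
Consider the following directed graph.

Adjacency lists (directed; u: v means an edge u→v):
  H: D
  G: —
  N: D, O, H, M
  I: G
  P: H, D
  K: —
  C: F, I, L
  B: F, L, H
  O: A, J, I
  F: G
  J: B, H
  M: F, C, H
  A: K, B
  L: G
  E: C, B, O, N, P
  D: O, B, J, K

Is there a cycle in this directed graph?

Yes

DFS with white/gray/black marking, starting from I:
I gray
  G gray
  G black
I black
H gray
  D gray
    O gray
      A gray
        K gray
        K black
        B gray
          F gray
            F→G: G black — skip
          F black
          L gray
            L→G: G black — skip
          L black
          B→H: H is gray → back edge
Back edge found, so a cycle exists: H → D → O → A → B → H.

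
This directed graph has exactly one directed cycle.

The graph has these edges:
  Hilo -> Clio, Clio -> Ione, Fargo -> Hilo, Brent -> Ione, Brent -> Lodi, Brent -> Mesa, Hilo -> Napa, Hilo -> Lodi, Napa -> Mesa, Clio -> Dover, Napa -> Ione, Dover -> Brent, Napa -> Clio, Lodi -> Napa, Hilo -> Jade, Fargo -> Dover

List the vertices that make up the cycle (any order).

DFS with gray/black marking from Dover:
Dover gray
  Brent gray
    Mesa gray
    Mesa black
    Lodi gray
      Napa gray
        Clio gray
          Ione gray
          Ione black
          Clio→Dover: Dover is gray → back edge
Back edge closes the cycle Dover → Brent → Lodi → Napa → Clio → Dover; its vertices are {Clio, Lodi, Napa, Brent, Dover}.

Clio, Lodi, Napa, Brent, Dover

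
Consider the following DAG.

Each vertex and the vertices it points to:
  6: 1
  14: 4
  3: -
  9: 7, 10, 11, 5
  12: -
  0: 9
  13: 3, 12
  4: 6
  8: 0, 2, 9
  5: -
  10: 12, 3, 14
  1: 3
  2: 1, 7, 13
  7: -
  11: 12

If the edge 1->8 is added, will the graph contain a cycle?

Adding 1→8 creates a cycle iff 8 can already reach 1.
Path from 8: 8 → 2 → 1.
So 8 → … → 1 → 8 is a cycle.

Yes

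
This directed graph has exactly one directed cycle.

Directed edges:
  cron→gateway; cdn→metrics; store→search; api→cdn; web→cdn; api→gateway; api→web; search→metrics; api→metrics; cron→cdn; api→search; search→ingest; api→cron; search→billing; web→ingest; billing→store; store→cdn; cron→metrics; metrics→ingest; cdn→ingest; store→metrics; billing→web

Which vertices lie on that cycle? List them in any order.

DFS with gray/black marking from search:
search gray
  billing gray
    web gray
      cdn gray
        ingest gray
        ingest black
        metrics gray
          metrics→ingest: ingest black — skip
        metrics black
      cdn black
      web→ingest: ingest black — skip
    web black
    store gray
      store→cdn: cdn black — skip
      store→metrics: metrics black — skip
      store→search: search is gray → back edge
Back edge closes the cycle search → billing → store → search; its vertices are {store, search, billing}.

store, search, billing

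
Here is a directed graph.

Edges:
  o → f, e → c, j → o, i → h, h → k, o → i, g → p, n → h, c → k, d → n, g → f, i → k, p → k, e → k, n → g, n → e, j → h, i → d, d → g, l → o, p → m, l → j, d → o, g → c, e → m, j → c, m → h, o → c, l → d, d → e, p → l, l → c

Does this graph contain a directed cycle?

Yes

DFS with white/gray/black marking, starting from j:
j gray
  o gray
    i gray
      h gray
        k gray
        k black
      h black
      d gray
        d→o: o is gray → back edge
Back edge found, so a cycle exists: o → i → d → o.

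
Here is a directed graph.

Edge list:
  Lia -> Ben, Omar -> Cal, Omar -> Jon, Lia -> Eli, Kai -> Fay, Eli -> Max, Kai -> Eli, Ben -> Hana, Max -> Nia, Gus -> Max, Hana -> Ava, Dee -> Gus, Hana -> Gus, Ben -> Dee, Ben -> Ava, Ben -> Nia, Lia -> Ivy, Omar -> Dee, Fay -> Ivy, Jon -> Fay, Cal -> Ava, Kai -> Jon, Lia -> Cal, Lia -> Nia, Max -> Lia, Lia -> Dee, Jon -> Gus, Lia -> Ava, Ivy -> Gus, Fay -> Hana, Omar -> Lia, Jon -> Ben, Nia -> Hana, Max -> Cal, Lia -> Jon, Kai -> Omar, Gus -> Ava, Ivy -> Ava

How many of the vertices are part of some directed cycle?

11

A vertex is on a directed cycle iff it belongs to a strongly connected component of size ≥ 2 (or has a self-loop).
The vertices on cycles are {Ben, Dee, Eli, Fay, Gus, Ivy, Jon, Lia, Max, Nia, Hana} — 11 in total.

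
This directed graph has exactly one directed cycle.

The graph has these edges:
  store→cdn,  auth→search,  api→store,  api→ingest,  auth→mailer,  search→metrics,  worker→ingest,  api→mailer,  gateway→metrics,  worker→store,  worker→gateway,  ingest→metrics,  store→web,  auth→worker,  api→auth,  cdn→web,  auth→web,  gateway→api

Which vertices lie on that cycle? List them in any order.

api, auth, worker, gateway

DFS with gray/black marking from worker:
worker gray
  store gray
    cdn gray
      web gray
      web black
    cdn black
    store→web: web black — skip
  store black
  ingest gray
    metrics gray
    metrics black
  ingest black
  gateway gray
    gateway→metrics: metrics black — skip
    api gray
      mailer gray
      mailer black
      auth gray
        search gray
          search→metrics: metrics black — skip
        search black
        auth→mailer: mailer black — skip
        auth→worker: worker is gray → back edge
Back edge closes the cycle worker → gateway → api → auth → worker; its vertices are {api, auth, worker, gateway}.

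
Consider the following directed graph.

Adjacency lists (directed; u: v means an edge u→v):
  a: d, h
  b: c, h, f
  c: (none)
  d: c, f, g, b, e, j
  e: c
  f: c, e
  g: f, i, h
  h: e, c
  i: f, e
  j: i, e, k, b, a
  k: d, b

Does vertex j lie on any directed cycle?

j is on a cycle iff j can reach itself via ≥1 edge.
j → k → d → j — yes.

Yes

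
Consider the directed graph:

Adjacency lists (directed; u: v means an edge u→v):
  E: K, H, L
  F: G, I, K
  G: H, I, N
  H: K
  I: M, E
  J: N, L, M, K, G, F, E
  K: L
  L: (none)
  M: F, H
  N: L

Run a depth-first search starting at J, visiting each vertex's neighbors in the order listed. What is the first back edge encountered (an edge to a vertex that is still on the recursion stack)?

DFS from J (visiting each vertex's neighbors in the order listed); mark gray on enter, black on exit:
J gray
  N gray
    L gray
    L black
  N black
  J→L: L black — skip
  M gray
    F gray
      G gray
        H gray
          K gray
            K→L: L black — skip
          K black
        H black
        I gray
          I→M: M is gray → back edge
First back edge: I → M.

I→M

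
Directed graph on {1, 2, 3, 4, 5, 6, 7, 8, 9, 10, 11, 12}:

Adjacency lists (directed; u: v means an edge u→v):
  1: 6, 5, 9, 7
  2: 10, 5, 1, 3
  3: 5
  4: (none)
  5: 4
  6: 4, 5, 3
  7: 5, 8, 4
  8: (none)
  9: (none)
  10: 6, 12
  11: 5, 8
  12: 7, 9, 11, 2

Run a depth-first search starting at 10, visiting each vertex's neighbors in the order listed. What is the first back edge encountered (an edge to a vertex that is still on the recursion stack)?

DFS from 10 (visiting each vertex's neighbors in the order listed); mark gray on enter, black on exit:
10 gray
  6 gray
    4 gray
    4 black
    5 gray
      5→4: 4 black — skip
    5 black
    3 gray
      3→5: 5 black — skip
    3 black
  6 black
  12 gray
    7 gray
      7→5: 5 black — skip
      8 gray
      8 black
      7→4: 4 black — skip
    7 black
    9 gray
    9 black
    11 gray
      11→5: 5 black — skip
      11→8: 8 black — skip
    11 black
    2 gray
      2→10: 10 is gray → back edge
First back edge: 2 → 10.

2→10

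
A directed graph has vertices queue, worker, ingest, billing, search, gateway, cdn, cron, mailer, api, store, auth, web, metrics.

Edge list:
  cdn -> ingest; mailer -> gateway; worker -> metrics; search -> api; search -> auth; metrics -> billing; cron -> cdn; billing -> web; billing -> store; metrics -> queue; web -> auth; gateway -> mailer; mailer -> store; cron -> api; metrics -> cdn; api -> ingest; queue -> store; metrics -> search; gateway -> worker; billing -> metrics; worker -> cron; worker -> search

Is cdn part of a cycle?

No

cdn lies on a cycle iff there is a path from cdn back to itself.
Exploring from cdn, it never reaches itself; equivalently, its strongly connected component is a singleton.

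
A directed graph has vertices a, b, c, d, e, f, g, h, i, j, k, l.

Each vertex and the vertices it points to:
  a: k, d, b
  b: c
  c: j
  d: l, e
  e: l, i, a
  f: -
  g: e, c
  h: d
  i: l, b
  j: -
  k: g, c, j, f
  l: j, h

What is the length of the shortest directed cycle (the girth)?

3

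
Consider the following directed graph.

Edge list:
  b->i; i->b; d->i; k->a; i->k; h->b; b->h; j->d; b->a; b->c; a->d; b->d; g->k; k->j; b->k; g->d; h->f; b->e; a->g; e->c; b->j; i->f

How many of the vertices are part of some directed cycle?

A vertex is on a directed cycle iff it belongs to a strongly connected component of size ≥ 2 (or has a self-loop).
The vertices on cycles are {a, b, d, g, h, i, j, k} — 8 in total.

8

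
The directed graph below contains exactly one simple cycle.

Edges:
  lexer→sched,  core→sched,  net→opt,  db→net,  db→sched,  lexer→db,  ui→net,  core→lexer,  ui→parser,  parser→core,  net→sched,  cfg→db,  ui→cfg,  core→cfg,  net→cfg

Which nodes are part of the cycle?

db, cfg, net

DFS with gray/black marking from net:
net gray
  cfg gray
    db gray
      db→net: net is gray → back edge
Back edge closes the cycle net → cfg → db → net; its vertices are {db, cfg, net}.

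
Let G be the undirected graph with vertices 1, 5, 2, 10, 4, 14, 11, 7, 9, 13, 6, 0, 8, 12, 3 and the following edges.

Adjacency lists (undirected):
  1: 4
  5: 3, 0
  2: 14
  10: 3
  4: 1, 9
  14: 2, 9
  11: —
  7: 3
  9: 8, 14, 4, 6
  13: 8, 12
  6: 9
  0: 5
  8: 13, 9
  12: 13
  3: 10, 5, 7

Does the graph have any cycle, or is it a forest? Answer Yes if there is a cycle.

No

DFS, tracking each vertex's parent; an edge to a visited non-parent vertex closes a cycle.
Start from 1:
visit 1 (parent –)
  visit 4 (parent 1)
    4–1: parent, skip
    visit 9 (parent 4)
      visit 8 (parent 9)
        visit 13 (parent 8)
          13–8: parent, skip
          visit 12 (parent 13)
            12–13: parent, skip
        8–9: parent, skip
      visit 14 (parent 9)
        visit 2 (parent 14)
          2–14: parent, skip
        14–9: parent, skip
      9–4: parent, skip
      visit 6 (parent 9)
        6–9: parent, skip
visit 5 (parent –)
  visit 3 (parent 5)
    visit 10 (parent 3)
      10–3: parent, skip
    3–5: parent, skip
    visit 7 (parent 3)
      7–3: parent, skip
  visit 0 (parent 5)
    0–5: parent, skip
visit 11 (parent –)
No non-parent visited neighbor found — the graph is a forest.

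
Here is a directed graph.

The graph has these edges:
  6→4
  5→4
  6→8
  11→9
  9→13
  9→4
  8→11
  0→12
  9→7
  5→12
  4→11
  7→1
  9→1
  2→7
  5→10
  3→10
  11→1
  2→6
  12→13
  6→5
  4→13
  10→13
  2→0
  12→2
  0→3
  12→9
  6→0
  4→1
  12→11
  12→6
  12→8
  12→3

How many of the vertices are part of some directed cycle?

A vertex is on a directed cycle iff it belongs to a strongly connected component of size ≥ 2 (or has a self-loop).
The vertices on cycles are {0, 2, 4, 5, 6, 9, 11, 12} — 8 in total.

8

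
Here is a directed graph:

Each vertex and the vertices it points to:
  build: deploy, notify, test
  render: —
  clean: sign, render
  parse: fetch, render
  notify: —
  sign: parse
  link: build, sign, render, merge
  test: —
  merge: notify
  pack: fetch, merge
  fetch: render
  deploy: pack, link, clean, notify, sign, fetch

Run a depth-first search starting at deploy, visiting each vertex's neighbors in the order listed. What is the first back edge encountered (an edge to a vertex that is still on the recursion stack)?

build→deploy

DFS from deploy (visiting each vertex's neighbors in the order listed); mark gray on enter, black on exit:
deploy gray
  pack gray
    fetch gray
      render gray
      render black
    fetch black
    merge gray
      notify gray
      notify black
    merge black
  pack black
  link gray
    build gray
      build→deploy: deploy is gray → back edge
First back edge: build → deploy.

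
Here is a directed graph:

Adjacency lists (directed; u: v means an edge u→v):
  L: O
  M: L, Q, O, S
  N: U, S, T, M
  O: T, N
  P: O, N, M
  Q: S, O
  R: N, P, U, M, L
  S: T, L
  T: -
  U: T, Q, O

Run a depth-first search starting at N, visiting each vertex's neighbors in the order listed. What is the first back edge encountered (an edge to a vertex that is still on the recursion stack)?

DFS from N (visiting each vertex's neighbors in the order listed); mark gray on enter, black on exit:
N gray
  U gray
    T gray
    T black
    Q gray
      S gray
        S→T: T black — skip
        L gray
          O gray
            O→T: T black — skip
            O→N: N is gray → back edge
First back edge: O → N.

O->N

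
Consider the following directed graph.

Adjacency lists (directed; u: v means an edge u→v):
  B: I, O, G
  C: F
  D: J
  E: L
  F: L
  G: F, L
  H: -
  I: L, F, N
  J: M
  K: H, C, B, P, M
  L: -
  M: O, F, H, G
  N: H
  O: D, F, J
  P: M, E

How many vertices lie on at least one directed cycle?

4

A vertex is on a directed cycle iff it belongs to a strongly connected component of size ≥ 2 (or has a self-loop).
The vertices on cycles are {D, J, M, O} — 4 in total.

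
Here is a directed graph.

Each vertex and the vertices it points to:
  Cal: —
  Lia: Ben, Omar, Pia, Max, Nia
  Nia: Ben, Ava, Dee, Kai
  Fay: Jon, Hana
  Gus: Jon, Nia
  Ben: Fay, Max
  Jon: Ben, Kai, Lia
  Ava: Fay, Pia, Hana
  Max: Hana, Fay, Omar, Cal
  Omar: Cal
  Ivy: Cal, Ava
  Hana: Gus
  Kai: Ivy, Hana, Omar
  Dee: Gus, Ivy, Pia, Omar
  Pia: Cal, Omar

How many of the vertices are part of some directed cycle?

A vertex is on a directed cycle iff it belongs to a strongly connected component of size ≥ 2 (or has a self-loop).
The vertices on cycles are {Ava, Ben, Dee, Fay, Gus, Ivy, Jon, Kai, Lia, Max, Nia, Hana} — 12 in total.

12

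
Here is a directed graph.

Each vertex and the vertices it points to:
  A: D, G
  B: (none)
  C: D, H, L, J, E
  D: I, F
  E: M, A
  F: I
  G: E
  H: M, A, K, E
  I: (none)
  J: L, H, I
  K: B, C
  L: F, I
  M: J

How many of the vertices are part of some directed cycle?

A vertex is on a directed cycle iff it belongs to a strongly connected component of size ≥ 2 (or has a self-loop).
The vertices on cycles are {A, C, E, G, H, J, K, M} — 8 in total.

8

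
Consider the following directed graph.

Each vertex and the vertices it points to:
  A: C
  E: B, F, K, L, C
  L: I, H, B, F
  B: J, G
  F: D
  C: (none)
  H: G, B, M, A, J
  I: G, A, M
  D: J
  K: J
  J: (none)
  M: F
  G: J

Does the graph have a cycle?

No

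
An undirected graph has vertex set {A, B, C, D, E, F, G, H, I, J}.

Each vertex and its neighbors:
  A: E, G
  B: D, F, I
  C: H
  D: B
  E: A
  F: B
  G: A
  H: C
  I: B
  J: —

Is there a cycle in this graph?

DFS, tracking each vertex's parent; an edge to a visited non-parent vertex closes a cycle.
Start from C:
visit C (parent –)
  visit H (parent C)
    H–C: parent, skip
visit A (parent –)
  visit E (parent A)
    E–A: parent, skip
  visit G (parent A)
    G–A: parent, skip
visit B (parent –)
  visit D (parent B)
    D–B: parent, skip
  visit F (parent B)
    F–B: parent, skip
  visit I (parent B)
    I–B: parent, skip
visit J (parent –)
No non-parent visited neighbor found — the graph is a forest.

No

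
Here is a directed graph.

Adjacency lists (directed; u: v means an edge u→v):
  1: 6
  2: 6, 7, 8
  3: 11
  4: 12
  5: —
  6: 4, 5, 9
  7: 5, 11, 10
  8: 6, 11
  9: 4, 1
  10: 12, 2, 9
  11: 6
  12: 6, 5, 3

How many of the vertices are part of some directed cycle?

10

A vertex is on a directed cycle iff it belongs to a strongly connected component of size ≥ 2 (or has a self-loop).
The vertices on cycles are {1, 2, 3, 4, 6, 7, 9, 10, 11, 12} — 10 in total.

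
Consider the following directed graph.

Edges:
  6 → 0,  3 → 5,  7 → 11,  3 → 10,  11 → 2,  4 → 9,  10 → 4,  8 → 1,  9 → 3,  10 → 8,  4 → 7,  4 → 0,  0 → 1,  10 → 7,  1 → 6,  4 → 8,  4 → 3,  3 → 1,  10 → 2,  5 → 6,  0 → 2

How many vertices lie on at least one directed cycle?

7

A vertex is on a directed cycle iff it belongs to a strongly connected component of size ≥ 2 (or has a self-loop).
The vertices on cycles are {0, 1, 3, 4, 6, 9, 10} — 7 in total.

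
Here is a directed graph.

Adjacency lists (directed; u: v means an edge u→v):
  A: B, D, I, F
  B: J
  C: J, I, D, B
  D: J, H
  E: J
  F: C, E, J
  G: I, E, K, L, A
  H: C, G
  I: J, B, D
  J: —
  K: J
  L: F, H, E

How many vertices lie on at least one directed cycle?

A vertex is on a directed cycle iff it belongs to a strongly connected component of size ≥ 2 (or has a self-loop).
The vertices on cycles are {A, C, D, F, G, H, I, L} — 8 in total.

8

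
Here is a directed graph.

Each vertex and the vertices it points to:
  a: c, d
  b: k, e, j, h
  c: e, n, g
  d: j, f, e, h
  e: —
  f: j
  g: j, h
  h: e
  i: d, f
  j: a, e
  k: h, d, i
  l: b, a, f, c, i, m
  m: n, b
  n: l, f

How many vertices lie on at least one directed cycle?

12

A vertex is on a directed cycle iff it belongs to a strongly connected component of size ≥ 2 (or has a self-loop).
The vertices on cycles are {a, b, c, d, f, g, i, j, k, l, m, n} — 12 in total.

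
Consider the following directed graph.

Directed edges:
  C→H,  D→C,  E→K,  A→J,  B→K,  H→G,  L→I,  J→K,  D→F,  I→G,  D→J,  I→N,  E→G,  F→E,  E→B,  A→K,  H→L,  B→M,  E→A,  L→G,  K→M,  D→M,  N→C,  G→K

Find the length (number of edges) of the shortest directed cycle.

5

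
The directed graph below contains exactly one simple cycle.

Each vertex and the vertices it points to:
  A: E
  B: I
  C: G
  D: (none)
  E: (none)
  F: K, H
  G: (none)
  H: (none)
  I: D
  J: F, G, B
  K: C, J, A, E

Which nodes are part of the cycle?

DFS with gray/black marking from K:
K gray
  C gray
    G gray
    G black
  C black
  J gray
    F gray
      F→K: K is gray → back edge
Back edge closes the cycle K → J → F → K; its vertices are {F, J, K}.

F, J, K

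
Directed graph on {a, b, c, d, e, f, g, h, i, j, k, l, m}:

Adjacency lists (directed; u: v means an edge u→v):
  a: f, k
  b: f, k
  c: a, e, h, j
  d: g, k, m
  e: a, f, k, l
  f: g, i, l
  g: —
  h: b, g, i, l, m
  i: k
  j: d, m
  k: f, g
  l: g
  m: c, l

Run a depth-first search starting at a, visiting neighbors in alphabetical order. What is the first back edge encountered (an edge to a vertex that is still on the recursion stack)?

DFS from a (visiting neighbors in alphabetical order); mark gray on enter, black on exit:
a gray
  f gray
    g gray
    g black
    i gray
      k gray
        k→f: f is gray → back edge
First back edge: k → f.

k→f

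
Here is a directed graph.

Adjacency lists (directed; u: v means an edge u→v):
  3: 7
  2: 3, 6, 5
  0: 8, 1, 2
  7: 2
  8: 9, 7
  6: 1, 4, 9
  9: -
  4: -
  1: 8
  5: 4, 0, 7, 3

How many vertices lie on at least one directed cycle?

A vertex is on a directed cycle iff it belongs to a strongly connected component of size ≥ 2 (or has a self-loop).
The vertices on cycles are {0, 1, 2, 3, 5, 6, 7, 8} — 8 in total.

8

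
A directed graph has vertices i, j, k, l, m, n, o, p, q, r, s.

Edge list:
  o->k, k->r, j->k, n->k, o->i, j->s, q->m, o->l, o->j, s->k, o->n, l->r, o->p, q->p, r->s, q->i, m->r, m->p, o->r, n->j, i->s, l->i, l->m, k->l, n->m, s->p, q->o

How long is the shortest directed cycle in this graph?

For each vertex v, BFS finds the shortest path from v back to v.
The shortest such closed walk is s → k → r → s, length 3.

3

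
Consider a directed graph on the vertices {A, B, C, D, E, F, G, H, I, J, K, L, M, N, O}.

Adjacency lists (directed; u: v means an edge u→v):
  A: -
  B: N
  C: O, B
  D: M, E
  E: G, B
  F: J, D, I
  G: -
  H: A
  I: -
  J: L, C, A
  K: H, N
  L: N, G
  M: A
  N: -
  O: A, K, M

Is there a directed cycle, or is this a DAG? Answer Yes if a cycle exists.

DFS with white/gray/black marking, starting from C:
C gray
  O gray
    A gray
    A black
    K gray
      H gray
        H→A: A black — skip
      H black
      N gray
      N black
    K black
    M gray
      M→A: A black — skip
    M black
  O black
  B gray
    B→N: N black — skip
  B black
C black
D gray
  D→M: M black — skip
  E gray
    G gray
    G black
    E→B: B black — skip
  E black
D black
F gray
  J gray
    L gray
      L→N: N black — skip
      L→G: G black — skip
    L black
    J→C: C black — skip
    J→A: A black — skip
  J black
  F→D: D black — skip
  I gray
  I black
F black
Every edge goes to a white or black vertex — no back edge, so the graph is acyclic.

No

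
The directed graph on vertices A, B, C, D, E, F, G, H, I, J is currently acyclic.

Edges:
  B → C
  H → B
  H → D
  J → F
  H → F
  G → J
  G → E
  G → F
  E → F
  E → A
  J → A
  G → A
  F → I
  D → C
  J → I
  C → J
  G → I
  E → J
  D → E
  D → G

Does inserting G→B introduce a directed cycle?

Adding G→B creates a cycle iff B can already reach G.
Explore from B: no path reaches G. The graph stays acyclic.

No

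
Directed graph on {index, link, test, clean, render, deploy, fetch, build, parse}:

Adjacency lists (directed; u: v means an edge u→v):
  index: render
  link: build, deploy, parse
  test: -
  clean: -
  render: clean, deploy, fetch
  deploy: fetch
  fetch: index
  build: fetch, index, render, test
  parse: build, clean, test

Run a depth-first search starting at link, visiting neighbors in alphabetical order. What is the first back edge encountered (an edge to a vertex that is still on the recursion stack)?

DFS from link (visiting neighbors in alphabetical order); mark gray on enter, black on exit:
link gray
  build gray
    fetch gray
      index gray
        render gray
          clean gray
          clean black
          deploy gray
            deploy→fetch: fetch is gray → back edge
First back edge: deploy → fetch.

deploy→fetch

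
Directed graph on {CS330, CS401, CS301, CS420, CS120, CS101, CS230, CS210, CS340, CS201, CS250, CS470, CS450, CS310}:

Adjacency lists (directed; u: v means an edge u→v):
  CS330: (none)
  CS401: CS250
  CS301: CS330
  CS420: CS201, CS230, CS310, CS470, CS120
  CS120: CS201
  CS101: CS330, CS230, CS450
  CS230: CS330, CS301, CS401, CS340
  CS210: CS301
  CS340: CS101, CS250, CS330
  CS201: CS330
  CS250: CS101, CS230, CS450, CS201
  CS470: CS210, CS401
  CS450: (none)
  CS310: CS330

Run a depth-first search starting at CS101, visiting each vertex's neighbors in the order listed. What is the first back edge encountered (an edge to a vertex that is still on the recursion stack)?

DFS from CS101 (visiting each vertex's neighbors in the order listed); mark gray on enter, black on exit:
CS101 gray
  CS330 gray
  CS330 black
  CS230 gray
    CS230→CS330: CS330 black — skip
    CS301 gray
      CS301→CS330: CS330 black — skip
    CS301 black
    CS401 gray
      CS250 gray
        CS250→CS101: CS101 is gray → back edge
First back edge: CS250 → CS101.

CS250->CS101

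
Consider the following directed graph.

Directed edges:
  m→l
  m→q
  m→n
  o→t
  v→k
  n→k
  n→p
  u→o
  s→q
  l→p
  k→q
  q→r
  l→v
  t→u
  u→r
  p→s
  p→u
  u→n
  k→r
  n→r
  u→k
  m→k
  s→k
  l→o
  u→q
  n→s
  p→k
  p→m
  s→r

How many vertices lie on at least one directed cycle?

A vertex is on a directed cycle iff it belongs to a strongly connected component of size ≥ 2 (or has a self-loop).
The vertices on cycles are {l, m, n, o, p, t, u} — 7 in total.

7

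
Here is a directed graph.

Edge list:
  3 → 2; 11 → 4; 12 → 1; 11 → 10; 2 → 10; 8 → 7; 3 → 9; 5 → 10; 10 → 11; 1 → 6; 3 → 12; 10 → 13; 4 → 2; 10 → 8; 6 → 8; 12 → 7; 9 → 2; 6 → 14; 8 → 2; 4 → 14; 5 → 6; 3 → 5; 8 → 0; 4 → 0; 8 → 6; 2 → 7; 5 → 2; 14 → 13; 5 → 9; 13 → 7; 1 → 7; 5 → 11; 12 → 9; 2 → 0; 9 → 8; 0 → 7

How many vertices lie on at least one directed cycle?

6

A vertex is on a directed cycle iff it belongs to a strongly connected component of size ≥ 2 (or has a self-loop).
The vertices on cycles are {2, 4, 6, 8, 10, 11} — 6 in total.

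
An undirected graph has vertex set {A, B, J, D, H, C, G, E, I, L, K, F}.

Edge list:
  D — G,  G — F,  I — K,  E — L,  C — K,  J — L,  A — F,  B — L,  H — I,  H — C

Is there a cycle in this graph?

Yes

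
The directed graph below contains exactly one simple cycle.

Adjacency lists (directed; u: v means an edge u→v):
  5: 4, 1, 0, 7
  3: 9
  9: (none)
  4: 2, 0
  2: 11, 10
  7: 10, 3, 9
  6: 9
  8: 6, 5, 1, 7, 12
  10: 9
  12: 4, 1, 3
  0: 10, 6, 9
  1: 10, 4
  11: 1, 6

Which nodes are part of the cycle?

1, 2, 4, 11

DFS with gray/black marking from 4:
4 gray
  2 gray
    11 gray
      1 gray
        10 gray
          9 gray
          9 black
        10 black
        1→4: 4 is gray → back edge
Back edge closes the cycle 4 → 2 → 11 → 1 → 4; its vertices are {1, 2, 4, 11}.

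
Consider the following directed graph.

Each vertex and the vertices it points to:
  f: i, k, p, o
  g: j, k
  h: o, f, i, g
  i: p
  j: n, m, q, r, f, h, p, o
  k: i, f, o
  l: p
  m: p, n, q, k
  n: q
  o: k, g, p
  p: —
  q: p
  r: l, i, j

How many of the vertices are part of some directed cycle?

A vertex is on a directed cycle iff it belongs to a strongly connected component of size ≥ 2 (or has a self-loop).
The vertices on cycles are {f, g, h, j, k, m, o, r} — 8 in total.

8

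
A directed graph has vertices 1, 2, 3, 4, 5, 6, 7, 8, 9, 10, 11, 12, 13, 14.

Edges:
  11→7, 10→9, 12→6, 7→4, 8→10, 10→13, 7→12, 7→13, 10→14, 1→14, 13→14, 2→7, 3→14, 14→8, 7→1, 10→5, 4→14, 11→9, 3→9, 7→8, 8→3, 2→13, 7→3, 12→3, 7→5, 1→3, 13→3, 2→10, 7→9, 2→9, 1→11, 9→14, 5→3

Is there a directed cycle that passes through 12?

12 lies on a cycle iff there is a path from 12 back to itself.
Exploring from 12, it never reaches itself; equivalently, its strongly connected component is a singleton.

No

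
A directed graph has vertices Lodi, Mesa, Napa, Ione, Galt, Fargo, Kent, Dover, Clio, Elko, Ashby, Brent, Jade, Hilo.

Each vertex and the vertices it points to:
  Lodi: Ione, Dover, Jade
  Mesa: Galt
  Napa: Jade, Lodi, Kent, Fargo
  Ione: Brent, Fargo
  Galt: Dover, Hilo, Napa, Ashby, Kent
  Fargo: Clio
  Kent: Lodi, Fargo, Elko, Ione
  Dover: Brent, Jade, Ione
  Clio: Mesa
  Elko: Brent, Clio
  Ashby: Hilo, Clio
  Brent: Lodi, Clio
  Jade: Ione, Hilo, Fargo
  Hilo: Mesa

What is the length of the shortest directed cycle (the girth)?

3

For each vertex v, BFS finds the shortest path from v back to v.
The shortest such closed walk is Galt → Hilo → Mesa → Galt, length 3.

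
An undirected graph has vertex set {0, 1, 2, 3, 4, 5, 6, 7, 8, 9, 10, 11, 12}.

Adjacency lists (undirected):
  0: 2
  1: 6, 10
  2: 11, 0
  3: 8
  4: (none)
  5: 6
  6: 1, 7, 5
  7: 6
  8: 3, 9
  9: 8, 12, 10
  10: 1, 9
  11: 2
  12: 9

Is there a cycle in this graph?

DFS, tracking each vertex's parent; an edge to a visited non-parent vertex closes a cycle.
Start from 3:
visit 3 (parent –)
  visit 8 (parent 3)
    8–3: parent, skip
    visit 9 (parent 8)
      9–8: parent, skip
      visit 12 (parent 9)
        12–9: parent, skip
      visit 10 (parent 9)
        visit 1 (parent 10)
          visit 6 (parent 1)
            6–1: parent, skip
            visit 7 (parent 6)
              7–6: parent, skip
            visit 5 (parent 6)
              5–6: parent, skip
          1–10: parent, skip
        10–9: parent, skip
visit 0 (parent –)
  visit 2 (parent 0)
    visit 11 (parent 2)
      11–2: parent, skip
    2–0: parent, skip
visit 4 (parent –)
No non-parent visited neighbor found — the graph is a forest.

No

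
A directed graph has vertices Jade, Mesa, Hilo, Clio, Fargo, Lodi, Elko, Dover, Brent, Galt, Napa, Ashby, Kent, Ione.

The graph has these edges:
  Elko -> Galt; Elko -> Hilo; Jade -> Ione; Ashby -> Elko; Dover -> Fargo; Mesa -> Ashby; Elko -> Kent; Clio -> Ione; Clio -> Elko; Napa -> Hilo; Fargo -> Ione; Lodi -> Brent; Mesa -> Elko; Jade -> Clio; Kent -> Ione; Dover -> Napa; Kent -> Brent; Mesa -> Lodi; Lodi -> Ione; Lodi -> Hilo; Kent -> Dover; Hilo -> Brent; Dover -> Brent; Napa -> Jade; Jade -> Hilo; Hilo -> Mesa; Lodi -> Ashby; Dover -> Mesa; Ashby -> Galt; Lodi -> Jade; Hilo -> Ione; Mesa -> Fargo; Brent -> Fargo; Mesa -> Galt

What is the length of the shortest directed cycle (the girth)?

For each vertex v, BFS finds the shortest path from v back to v.
The shortest such closed walk is Mesa → Lodi → Hilo → Mesa, length 3.

3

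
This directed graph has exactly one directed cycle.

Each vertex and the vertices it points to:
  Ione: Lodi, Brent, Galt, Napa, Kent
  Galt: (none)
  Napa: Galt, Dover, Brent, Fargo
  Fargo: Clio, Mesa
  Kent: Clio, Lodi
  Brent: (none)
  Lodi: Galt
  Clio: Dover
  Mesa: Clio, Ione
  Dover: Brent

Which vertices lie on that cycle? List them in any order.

DFS with gray/black marking from Mesa:
Mesa gray
  Clio gray
    Dover gray
      Brent gray
      Brent black
    Dover black
  Clio black
  Ione gray
    Lodi gray
      Galt gray
      Galt black
    Lodi black
    Ione→Brent: Brent black — skip
    Ione→Galt: Galt black — skip
    Napa gray
      Napa→Galt: Galt black — skip
      Napa→Dover: Dover black — skip
      Napa→Brent: Brent black — skip
      Fargo gray
        Fargo→Clio: Clio black — skip
        Fargo→Mesa: Mesa is gray → back edge
Back edge closes the cycle Mesa → Ione → Napa → Fargo → Mesa; its vertices are {Ione, Mesa, Napa, Fargo}.

Ione, Mesa, Napa, Fargo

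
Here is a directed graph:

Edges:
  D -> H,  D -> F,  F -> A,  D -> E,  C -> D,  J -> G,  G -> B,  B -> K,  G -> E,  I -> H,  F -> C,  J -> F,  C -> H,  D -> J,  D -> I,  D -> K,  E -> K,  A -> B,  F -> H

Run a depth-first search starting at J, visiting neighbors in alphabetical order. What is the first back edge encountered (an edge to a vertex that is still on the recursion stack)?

DFS from J (visiting neighbors in alphabetical order); mark gray on enter, black on exit:
J gray
  F gray
    A gray
      B gray
        K gray
        K black
      B black
    A black
    C gray
      D gray
        E gray
          E→K: K black — skip
        E black
        D→F: F is gray → back edge
First back edge: D → F.

D→F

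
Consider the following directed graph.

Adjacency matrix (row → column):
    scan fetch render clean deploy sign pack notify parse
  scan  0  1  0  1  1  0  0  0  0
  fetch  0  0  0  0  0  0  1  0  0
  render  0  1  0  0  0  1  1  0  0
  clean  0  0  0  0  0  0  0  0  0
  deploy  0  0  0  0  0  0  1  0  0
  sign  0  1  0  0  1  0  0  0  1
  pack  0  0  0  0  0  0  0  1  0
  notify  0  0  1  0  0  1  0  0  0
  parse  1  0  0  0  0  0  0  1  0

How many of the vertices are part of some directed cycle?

A vertex is on a directed cycle iff it belongs to a strongly connected component of size ≥ 2 (or has a self-loop).
The vertices on cycles are {pack, scan, sign, fetch, parse, deploy, notify, render} — 8 in total.

8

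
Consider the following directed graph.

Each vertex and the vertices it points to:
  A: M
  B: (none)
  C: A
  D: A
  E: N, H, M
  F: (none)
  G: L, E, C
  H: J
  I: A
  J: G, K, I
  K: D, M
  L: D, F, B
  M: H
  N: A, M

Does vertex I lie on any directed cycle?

I is on a cycle iff I can reach itself via ≥1 edge.
I → A → M → H → J → I — yes.

Yes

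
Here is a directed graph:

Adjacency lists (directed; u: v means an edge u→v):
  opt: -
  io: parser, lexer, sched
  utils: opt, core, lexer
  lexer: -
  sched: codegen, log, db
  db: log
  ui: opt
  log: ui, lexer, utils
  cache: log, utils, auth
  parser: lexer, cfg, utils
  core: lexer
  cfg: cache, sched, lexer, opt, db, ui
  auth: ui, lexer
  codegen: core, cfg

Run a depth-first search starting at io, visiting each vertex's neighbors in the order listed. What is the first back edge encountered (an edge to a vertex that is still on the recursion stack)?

DFS from io (visiting each vertex's neighbors in the order listed); mark gray on enter, black on exit:
io gray
  parser gray
    lexer gray
    lexer black
    cfg gray
      cache gray
        log gray
          ui gray
            opt gray
            opt black
          ui black
          log→lexer: lexer black — skip
          utils gray
            utils→opt: opt black — skip
            core gray
              core→lexer: lexer black — skip
            core black
            utils→lexer: lexer black — skip
          utils black
        log black
        cache→utils: utils black — skip
        auth gray
          auth→ui: ui black — skip
          auth→lexer: lexer black — skip
        auth black
      cache black
      sched gray
        codegen gray
          codegen→core: core black — skip
          codegen→cfg: cfg is gray → back edge
First back edge: codegen → cfg.

codegen->cfg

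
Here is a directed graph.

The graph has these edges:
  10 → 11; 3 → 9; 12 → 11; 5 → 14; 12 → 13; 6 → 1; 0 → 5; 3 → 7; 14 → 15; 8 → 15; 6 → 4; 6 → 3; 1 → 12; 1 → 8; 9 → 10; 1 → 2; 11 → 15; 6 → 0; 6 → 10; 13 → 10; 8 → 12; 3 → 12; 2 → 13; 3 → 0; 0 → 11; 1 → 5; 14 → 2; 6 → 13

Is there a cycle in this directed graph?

DFS with white/gray/black marking, starting from 11:
11 gray
  15 gray
  15 black
11 black
0 gray
  0→11: 11 black — skip
  5 gray
    14 gray
      14→15: 15 black — skip
      2 gray
        13 gray
          10 gray
            10→11: 11 black — skip
          10 black
        13 black
      2 black
    14 black
  5 black
0 black
1 gray
  1→2: 2 black — skip
  12 gray
    12→11: 11 black — skip
    12→13: 13 black — skip
  12 black
  1→5: 5 black — skip
  8 gray
    8→12: 12 black — skip
    8→15: 15 black — skip
  8 black
1 black
3 gray
  7 gray
  7 black
  3→12: 12 black — skip
  9 gray
    9→10: 10 black — skip
  9 black
  3→0: 0 black — skip
3 black
4 gray
4 black
6 gray
  6→3: 3 black — skip
  6→0: 0 black — skip
  6→4: 4 black — skip
  6→10: 10 black — skip
  6→13: 13 black — skip
  6→1: 1 black — skip
6 black
Every edge goes to a white or black vertex — no back edge, so the graph is acyclic.

No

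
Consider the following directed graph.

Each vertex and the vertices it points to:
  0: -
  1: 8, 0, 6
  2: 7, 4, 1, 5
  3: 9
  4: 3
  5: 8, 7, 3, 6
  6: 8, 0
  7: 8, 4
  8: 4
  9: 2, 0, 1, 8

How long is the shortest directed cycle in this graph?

4

For each vertex v, BFS finds the shortest path from v back to v.
The shortest such closed walk is 9 → 8 → 4 → 3 → 9, length 4.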